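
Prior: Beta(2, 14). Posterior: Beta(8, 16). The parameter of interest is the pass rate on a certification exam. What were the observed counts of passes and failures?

Under Beta–binomial conjugacy the posterior parameters are (α+s, β+f).
So s = 8 − 2 = 6 and f = 16 − 14 = 2.

6 passes and 2 failures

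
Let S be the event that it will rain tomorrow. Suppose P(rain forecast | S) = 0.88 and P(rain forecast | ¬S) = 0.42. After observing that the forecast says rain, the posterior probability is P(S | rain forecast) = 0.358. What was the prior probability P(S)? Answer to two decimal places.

P(S) = 0.21

In odds form, posterior odds = prior odds × likelihood ratio, so prior odds = posterior odds ÷ LR.
Posterior odds = 0.358/(1−0.358) = 0.5576. LR = 0.88/0.42 = 2.0952.
Prior odds = 0.5576/2.0952 = 0.2661, so P(S) = 0.2661/(1+0.2661) ≈ 0.21.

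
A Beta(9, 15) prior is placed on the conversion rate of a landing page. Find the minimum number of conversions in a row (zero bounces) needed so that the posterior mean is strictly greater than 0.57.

After k conversions and 0 bounces the posterior is Beta(9+k, 15), with mean (9+k)/(9+15+k).
Set (9+k)/(24+k) > 0.57 and solve: k > (0.57·24 − 9)/(1 − 0.57) = 10.884.
The smallest integer exceeding 10.884 is 11.

k = 11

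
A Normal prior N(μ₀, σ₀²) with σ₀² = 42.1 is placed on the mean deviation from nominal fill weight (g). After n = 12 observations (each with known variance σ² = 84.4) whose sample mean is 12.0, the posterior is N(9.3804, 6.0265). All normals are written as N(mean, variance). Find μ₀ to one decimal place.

μ₀ = -6.3

With known observation variance, the Normal–Normal posterior has precision τ_n = τ₀ + n/σ² and mean μ_n = (τ₀μ₀ + (n/σ²)x̄)/τ_n.
Here τ₀ = 1/42.1 = 0.023753 and τ_data = 12/84.4 = 0.142180, so τ_n = 0.165933.
Rearranging for μ₀: μ₀ = (μ_n·τ_n − τ_data·x̄)/τ₀ = (9.3804·0.165933 − 0.142180·12.0) / 0.023753 = -0.149642/0.023753 ≈ -6.3.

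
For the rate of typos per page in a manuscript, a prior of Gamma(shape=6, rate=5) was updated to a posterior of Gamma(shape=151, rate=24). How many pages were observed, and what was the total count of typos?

n = 19 pages with total 145 typos

A Gamma(α, β) prior (rate parametrization) on a Poisson rate with n observations summing to S gives posterior Gamma(α+S, β+n).
Matching: Σxᵢ = 151 − 6 = 145 and n = 24 − 5 = 19.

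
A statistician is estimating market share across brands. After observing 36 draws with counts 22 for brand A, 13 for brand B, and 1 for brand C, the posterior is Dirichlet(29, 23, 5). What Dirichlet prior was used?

Dirichlet(7, 10, 4)

For a Dirichlet(α) prior with multinomial counts c, the posterior is Dirichlet(α + c) componentwise.
Subtract each count from the matching posterior parameter: 29−22=7, 23−13=10, 5−1=4.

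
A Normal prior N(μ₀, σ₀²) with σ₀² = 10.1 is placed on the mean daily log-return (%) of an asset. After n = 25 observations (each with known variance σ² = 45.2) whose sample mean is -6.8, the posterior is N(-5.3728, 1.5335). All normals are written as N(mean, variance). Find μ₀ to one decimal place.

With known observation variance, the Normal–Normal posterior has precision τ_n = τ₀ + n/σ² and mean μ_n = (τ₀μ₀ + (n/σ²)x̄)/τ_n.
Here τ₀ = 1/10.1 = 0.099010 and τ_data = 25/45.2 = 0.553097, so τ_n = 0.652107.
Rearranging for μ₀: μ₀ = (μ_n·τ_n − τ_data·x̄)/τ₀ = (-5.3728·0.652107 − 0.553097·-6.8) / 0.099010 = 0.257419/0.099010 ≈ 2.6.

μ₀ = 2.6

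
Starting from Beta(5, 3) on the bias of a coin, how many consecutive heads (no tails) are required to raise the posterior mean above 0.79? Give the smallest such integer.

k = 7

After k heads and 0 tails the posterior is Beta(5+k, 3), with mean (5+k)/(5+3+k).
Set (5+k)/(8+k) > 0.79 and solve: k > (0.79·8 − 5)/(1 − 0.79) = 6.286.
The smallest integer exceeding 6.286 is 7, and checking k=7: (12)/(15) = 0.8000 > 0.79.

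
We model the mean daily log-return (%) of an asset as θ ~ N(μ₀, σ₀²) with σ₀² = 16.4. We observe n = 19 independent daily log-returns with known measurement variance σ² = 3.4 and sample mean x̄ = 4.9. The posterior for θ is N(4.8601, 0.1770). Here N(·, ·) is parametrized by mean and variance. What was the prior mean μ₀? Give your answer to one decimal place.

The posterior mean is a precision-weighted average: μ_n = (τ₀μ₀ + τ_data·x̄)/(τ₀+τ_data), with τ₀=1/σ₀² and τ_data=n/σ².
Here τ₀ = 1/16.4 = 0.060976 and τ_data = 19/3.4 = 5.588235, so τ_n = 5.649211.
Rearranging for μ₀: μ₀ = (μ_n·τ_n − τ_data·x̄)/τ₀ = (4.8601·5.649211 − 5.588235·4.9) / 0.060976 = 0.073379/0.060976 ≈ 1.2.

μ₀ = 1.2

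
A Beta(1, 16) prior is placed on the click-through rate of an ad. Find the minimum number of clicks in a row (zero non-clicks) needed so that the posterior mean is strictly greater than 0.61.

After k clicks and 0 non-clicks the posterior is Beta(1+k, 16), with mean (1+k)/(1+16+k).
Set (1+k)/(17+k) > 0.61 and solve: k > (0.61·17 − 1)/(1 − 0.61) = 24.026.
The smallest integer exceeding 24.026 is 25.

k = 25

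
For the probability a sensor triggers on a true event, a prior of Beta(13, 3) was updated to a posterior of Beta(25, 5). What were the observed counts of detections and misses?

A Beta(a, b) prior with s successes and f failures in binomial data gives a Beta(a+s, b+f) posterior.
So s = 25 − 13 = 12 and f = 5 − 3 = 2.

12 detections and 2 misses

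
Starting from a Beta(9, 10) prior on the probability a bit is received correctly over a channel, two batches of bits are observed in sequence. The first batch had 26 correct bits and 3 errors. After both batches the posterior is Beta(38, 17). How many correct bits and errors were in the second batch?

3 correct bits and 4 errors

Sequential conjugate updates are equivalent to a single update on the pooled data, so total successes = posterior α − prior α and total failures = posterior β − prior β.
Total across both batches: 38−9=29 correct bits, 17−10=7 errors.
Subtract the first batch: 29−26=3 correct bits and 7−3=4 errors.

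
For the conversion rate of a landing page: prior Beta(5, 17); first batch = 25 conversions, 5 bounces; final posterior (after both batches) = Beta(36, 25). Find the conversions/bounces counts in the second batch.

6 conversions and 3 bounces

Because Beta–binomial updating is additive in the counts, the combined data contributed (α_post−α_prior, β_post−β_prior) successes and failures.
Total across both batches: 36−5=31 conversions, 25−17=8 bounces.
Subtract the first batch: 31−25=6 conversions and 8−5=3 bounces.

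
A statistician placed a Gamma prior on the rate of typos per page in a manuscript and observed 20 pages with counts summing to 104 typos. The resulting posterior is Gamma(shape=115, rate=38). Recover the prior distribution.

Gamma(shape=11, rate=18)

Gamma–Poisson conjugacy: posterior shape = α + Σxᵢ, posterior rate = β + n.
So α = 115 − 104 = 11 and β = 38 − 20 = 18.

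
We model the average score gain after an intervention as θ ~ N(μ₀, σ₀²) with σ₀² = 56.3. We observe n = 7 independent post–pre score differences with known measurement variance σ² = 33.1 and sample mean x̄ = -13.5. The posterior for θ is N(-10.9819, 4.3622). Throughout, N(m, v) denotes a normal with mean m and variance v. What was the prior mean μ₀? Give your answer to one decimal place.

The posterior mean is a precision-weighted average: μ_n = (τ₀μ₀ + τ_data·x̄)/(τ₀+τ_data), with τ₀=1/σ₀² and τ_data=n/σ².
Here τ₀ = 1/56.3 = 0.017762 and τ_data = 7/33.1 = 0.211480, so τ_n = 0.229242.
Rearranging for μ₀: μ₀ = (μ_n·τ_n − τ_data·x̄)/τ₀ = (-10.9819·0.229242 − 0.211480·-13.5) / 0.017762 = 0.337467/0.017762 ≈ 19.0.

μ₀ = 19.0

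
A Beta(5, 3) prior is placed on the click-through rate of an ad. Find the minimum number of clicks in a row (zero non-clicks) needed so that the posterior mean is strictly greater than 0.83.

k = 10

After k clicks and 0 non-clicks the posterior is Beta(5+k, 3), with mean (5+k)/(5+3+k).
Set (5+k)/(8+k) > 0.83 and solve: k > (0.83·8 − 5)/(1 − 0.83) = 9.647.
The smallest integer exceeding 9.647 is 10, and checking k=10: (15)/(18) = 0.8333 > 0.83.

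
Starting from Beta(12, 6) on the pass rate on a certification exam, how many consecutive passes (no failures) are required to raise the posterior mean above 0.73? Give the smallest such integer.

k = 5

After k passes and 0 failures the posterior is Beta(12+k, 6), with mean (12+k)/(12+6+k).
Set (12+k)/(18+k) > 0.73 and solve: k > (0.73·18 − 12)/(1 − 0.73) = 4.222.
The smallest integer exceeding 4.222 is 5, and checking k=5: (17)/(23) = 0.7391 > 0.73.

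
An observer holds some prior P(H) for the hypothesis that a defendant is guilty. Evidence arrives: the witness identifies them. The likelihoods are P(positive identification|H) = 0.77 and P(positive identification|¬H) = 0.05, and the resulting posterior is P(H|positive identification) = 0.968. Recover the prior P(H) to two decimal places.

Bayes' rule in odds form gives O(H|E) = O(H)·[P(E|H)/P(E|¬H)], hence O(H) = O(H|E)/LR.
Posterior odds = 0.968/(1−0.968) = 30.2500. LR = 0.77/0.05 = 15.4000.
Prior odds = 30.2500/15.4000 = 1.9643, so P(H) = 1.9643/(1+1.9643) ≈ 0.66.

P(H) = 0.66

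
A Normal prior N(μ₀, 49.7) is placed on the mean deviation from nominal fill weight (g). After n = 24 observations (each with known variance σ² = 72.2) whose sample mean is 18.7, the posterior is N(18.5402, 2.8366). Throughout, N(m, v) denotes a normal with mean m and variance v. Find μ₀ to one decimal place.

With known observation variance, the Normal–Normal posterior has precision τ_n = τ₀ + n/σ² and mean μ_n = (τ₀μ₀ + (n/σ²)x̄)/τ_n.
Here τ₀ = 1/49.7 = 0.020121 and τ_data = 24/72.2 = 0.332410, so τ_n = 0.352531.
Rearranging for μ₀: μ₀ = (μ_n·τ_n − τ_data·x̄)/τ₀ = (18.5402·0.352531 − 0.332410·18.7) / 0.020121 = 0.319928/0.020121 ≈ 15.9.

μ₀ = 15.9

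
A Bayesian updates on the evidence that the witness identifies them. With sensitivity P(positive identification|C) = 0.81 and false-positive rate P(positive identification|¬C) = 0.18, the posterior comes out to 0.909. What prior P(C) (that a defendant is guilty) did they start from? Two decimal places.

P(C) = 0.69

In odds form, posterior odds = prior odds × likelihood ratio, so prior odds = posterior odds ÷ LR.
Posterior odds = 0.909/(1−0.909) = 9.9890. LR = 0.81/0.18 = 4.5000.
Prior odds = 9.9890/4.5000 = 2.2198, so P(C) = 2.2198/(1+2.2198) ≈ 0.69.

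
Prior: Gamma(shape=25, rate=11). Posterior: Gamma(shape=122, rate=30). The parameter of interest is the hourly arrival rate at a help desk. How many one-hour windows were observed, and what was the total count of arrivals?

n = 19 one-hour windows with total 97 arrivals

A Gamma(α, β) prior (rate parametrization) on a Poisson rate with n observations summing to S gives posterior Gamma(α+S, β+n).
Matching: Σxᵢ = 122 − 25 = 97 and n = 30 − 11 = 19.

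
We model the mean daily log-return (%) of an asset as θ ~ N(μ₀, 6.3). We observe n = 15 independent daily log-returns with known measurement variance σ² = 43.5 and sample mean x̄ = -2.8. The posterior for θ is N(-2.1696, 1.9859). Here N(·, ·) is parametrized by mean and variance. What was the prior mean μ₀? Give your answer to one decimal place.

The posterior mean is a precision-weighted average: μ_n = (τ₀μ₀ + τ_data·x̄)/(τ₀+τ_data), with τ₀=1/σ₀² and τ_data=n/σ².
Here τ₀ = 1/6.3 = 0.158730 and τ_data = 15/43.5 = 0.344828, so τ_n = 0.503558.
Rearranging for μ₀: μ₀ = (μ_n·τ_n − τ_data·x̄)/τ₀ = (-2.1696·0.503558 − 0.344828·-2.8) / 0.158730 = -0.127001/0.158730 ≈ -0.8.

μ₀ = -0.8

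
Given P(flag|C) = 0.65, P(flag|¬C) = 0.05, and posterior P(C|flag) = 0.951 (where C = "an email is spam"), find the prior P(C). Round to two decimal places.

P(C) = 0.60

In odds form, posterior odds = prior odds × likelihood ratio, so prior odds = posterior odds ÷ LR.
Posterior odds = 0.951/(1−0.951) = 19.4082. LR = 0.65/0.05 = 13.0000.
Prior odds = 19.4082/13.0000 = 1.4929, so P(C) = 1.4929/(1+1.4929) ≈ 0.60.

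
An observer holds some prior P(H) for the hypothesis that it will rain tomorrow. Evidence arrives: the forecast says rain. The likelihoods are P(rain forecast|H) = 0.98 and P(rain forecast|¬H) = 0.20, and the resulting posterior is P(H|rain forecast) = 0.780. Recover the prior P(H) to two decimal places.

P(H) = 0.42

In odds form, posterior odds = prior odds × likelihood ratio, so prior odds = posterior odds ÷ LR.
Posterior odds = 0.780/(1−0.780) = 3.5455. LR = 0.98/0.20 = 4.9000.
Prior odds = 3.5455/4.9000 = 0.7236, so P(H) = 0.7236/(1+0.7236) ≈ 0.42.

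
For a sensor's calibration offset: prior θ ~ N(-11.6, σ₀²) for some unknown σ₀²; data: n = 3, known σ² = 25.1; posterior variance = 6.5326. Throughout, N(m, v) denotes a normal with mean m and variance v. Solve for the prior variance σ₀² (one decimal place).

σ₀² = 29.8

Posterior precision equals prior precision plus data precision: 1/σ_n² = 1/σ₀² + n/σ².
So 1/σ₀² = 1/6.5326 − 3/25.1 = 0.153078 − 0.119522 = 0.033556.
Hence σ₀² = 1/0.033556 ≈ 29.8.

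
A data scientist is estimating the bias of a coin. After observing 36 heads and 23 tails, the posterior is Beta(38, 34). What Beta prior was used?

Beta(2, 11)

Under Beta–binomial conjugacy the posterior parameters are (α+s, β+f).
Subtract the data counts: 38−36=2, 34−23=11.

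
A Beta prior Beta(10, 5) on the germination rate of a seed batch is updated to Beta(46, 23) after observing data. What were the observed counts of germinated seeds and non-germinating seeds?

Beta is conjugate to the binomial likelihood: posterior = Beta(α+s, β+f).
Match parameters: s=46−10=36, f=23−5=18.

36 germinated seeds and 18 non-germinating seeds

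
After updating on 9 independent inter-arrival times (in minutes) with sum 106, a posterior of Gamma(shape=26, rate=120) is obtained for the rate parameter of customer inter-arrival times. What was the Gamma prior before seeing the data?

Gamma–exponential conjugacy: posterior shape = α + n, posterior rate = β + Σtᵢ.
So α = 26 − 9 = 17 and β = 120 − 106 = 14.

Gamma(shape=17, rate=14)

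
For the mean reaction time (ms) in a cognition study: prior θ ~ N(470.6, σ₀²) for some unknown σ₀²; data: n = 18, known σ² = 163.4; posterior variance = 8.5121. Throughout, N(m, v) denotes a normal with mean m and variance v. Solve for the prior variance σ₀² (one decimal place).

Posterior precision equals prior precision plus data precision: 1/σ_n² = 1/σ₀² + n/σ².
So 1/σ₀² = 1/8.5121 − 18/163.4 = 0.117480 − 0.110159 = 0.007321.
Hence σ₀² = 1/0.007321 ≈ 136.6.

σ₀² = 136.6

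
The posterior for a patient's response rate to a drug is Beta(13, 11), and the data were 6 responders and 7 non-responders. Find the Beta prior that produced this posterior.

A Beta(α, β) prior with s successes and f failures in binomial data gives a Beta(α+s, β+f) posterior.
So α = 13 − 6 = 7 and β = 11 − 7 = 4.

Beta(7, 4)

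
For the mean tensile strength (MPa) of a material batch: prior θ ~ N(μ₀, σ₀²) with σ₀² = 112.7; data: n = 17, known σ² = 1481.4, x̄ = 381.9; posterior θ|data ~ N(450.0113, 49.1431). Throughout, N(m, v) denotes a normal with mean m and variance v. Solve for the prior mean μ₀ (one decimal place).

μ₀ = 538.1

With known observation variance, the Normal–Normal posterior has precision τ_n = τ₀ + n/σ² and mean μ_n = (τ₀μ₀ + (n/σ²)x̄)/τ_n.
Here τ₀ = 1/112.7 = 0.008873 and τ_data = 17/1481.4 = 0.011476, so τ_n = 0.020349.
Rearranging for μ₀: μ₀ = (μ_n·τ_n − τ_data·x̄)/τ₀ = (450.0113·0.020349 − 0.011476·381.9) / 0.008873 = 4.774596/0.008873 ≈ 538.1.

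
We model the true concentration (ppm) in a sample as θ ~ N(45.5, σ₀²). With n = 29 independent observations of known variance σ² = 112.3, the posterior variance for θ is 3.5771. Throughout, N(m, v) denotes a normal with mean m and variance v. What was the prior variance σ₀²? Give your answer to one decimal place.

σ₀² = 46.9

Posterior precision equals prior precision plus data precision: 1/σ_n² = 1/σ₀² + n/σ².
So 1/σ₀² = 1/3.5771 − 29/112.3 = 0.279556 − 0.258237 = 0.021319.
Hence σ₀² = 1/0.021319 ≈ 46.9.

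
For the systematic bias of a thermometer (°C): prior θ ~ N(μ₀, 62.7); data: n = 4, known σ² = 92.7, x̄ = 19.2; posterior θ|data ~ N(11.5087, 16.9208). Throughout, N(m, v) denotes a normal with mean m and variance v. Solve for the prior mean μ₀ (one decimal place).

With known observation variance, the Normal–Normal posterior has precision τ_n = τ₀ + n/σ² and mean μ_n = (τ₀μ₀ + (n/σ²)x̄)/τ_n.
Here τ₀ = 1/62.7 = 0.015949 and τ_data = 4/92.7 = 0.043150, so τ_n = 0.059099.
Rearranging for μ₀: μ₀ = (μ_n·τ_n − τ_data·x̄)/τ₀ = (11.5087·0.059099 − 0.043150·19.2) / 0.015949 = -0.148327/0.015949 ≈ -9.3.

μ₀ = -9.3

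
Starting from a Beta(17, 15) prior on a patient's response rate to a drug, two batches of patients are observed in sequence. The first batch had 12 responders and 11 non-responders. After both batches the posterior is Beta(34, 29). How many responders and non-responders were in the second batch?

5 responders and 3 non-responders

Because Beta–binomial updating is additive in the counts, the combined data contributed (α_post−α_prior, β_post−β_prior) successes and failures.
Total across both batches: 34−17=17 responders, 29−15=14 non-responders.
Subtract the first batch: 17−12=5 responders and 14−11=3 non-responders.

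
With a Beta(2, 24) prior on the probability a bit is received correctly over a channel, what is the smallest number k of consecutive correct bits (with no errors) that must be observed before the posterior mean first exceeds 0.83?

After k correct bits and 0 errors the posterior is Beta(2+k, 24), with mean (2+k)/(2+24+k).
Set (2+k)/(26+k) > 0.83 and solve: k > (0.83·26 − 2)/(1 − 0.83) = 115.176.
The smallest integer exceeding 115.176 is 116.

k = 116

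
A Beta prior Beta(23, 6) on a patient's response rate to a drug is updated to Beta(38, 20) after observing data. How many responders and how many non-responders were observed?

A Beta(α, β) prior with s successes and f failures in binomial data gives a Beta(α+s, β+f) posterior.
So s = 38 − 23 = 15 and f = 20 − 6 = 14.

15 responders and 14 non-responders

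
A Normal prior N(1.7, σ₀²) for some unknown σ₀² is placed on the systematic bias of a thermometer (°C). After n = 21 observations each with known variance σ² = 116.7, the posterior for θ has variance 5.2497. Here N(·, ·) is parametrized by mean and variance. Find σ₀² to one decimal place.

Posterior precision equals prior precision plus data precision: 1/σ_n² = 1/σ₀² + n/σ².
So 1/σ₀² = 1/5.2497 − 21/116.7 = 0.190487 − 0.179949 = 0.010538.
Hence σ₀² = 1/0.010538 ≈ 94.9.

σ₀² = 94.9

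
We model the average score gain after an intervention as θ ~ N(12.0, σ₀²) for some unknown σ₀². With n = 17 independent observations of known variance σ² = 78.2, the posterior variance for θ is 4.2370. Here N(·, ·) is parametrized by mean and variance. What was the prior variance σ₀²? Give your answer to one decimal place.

σ₀² = 53.7

Posterior precision equals prior precision plus data precision: 1/σ_n² = 1/σ₀² + n/σ².
So 1/σ₀² = 1/4.2370 − 17/78.2 = 0.236016 − 0.217391 = 0.018625.
Hence σ₀² = 1/0.018625 ≈ 53.7.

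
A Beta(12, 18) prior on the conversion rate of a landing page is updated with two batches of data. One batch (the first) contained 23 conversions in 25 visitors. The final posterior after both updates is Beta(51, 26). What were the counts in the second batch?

Sequential conjugate updates are equivalent to a single update on the pooled data, so total successes = posterior α − prior α and total failures = posterior β − prior β.
Total across both batches: 51−12=39 conversions, 26−18=8 bounces.
Subtract the first batch: 39−23=16 conversions and 8−2=6 bounces.

16 conversions and 6 bounces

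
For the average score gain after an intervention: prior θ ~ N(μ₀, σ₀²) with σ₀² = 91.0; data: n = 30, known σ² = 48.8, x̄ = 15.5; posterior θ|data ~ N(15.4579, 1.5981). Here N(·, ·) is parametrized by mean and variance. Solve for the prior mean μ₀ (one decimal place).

μ₀ = 13.1

With known observation variance, the Normal–Normal posterior has precision τ_n = τ₀ + n/σ² and mean μ_n = (τ₀μ₀ + (n/σ²)x̄)/τ_n.
Here τ₀ = 1/91.0 = 0.010989 and τ_data = 30/48.8 = 0.614754, so τ_n = 0.625743.
Rearranging for μ₀: μ₀ = (μ_n·τ_n − τ_data·x̄)/τ₀ = (15.4579·0.625743 − 0.614754·15.5) / 0.010989 = 0.143986/0.010989 ≈ 13.1.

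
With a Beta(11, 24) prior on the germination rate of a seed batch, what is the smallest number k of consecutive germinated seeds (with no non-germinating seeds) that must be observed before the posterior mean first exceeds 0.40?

After k germinated seeds and 0 non-germinating seeds the posterior is Beta(11+k, 24), with mean (11+k)/(11+24+k).
Set (11+k)/(35+k) > 0.40 and solve: k > (0.40·35 − 11)/(1 − 0.40) = 5.000.
The smallest integer exceeding 5.000 is 6, and checking k=6: (17)/(41) = 0.4146 > 0.40.

k = 6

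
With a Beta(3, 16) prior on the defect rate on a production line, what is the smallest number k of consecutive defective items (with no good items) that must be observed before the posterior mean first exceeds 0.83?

After k defective items and 0 good items the posterior is Beta(3+k, 16), with mean (3+k)/(3+16+k).
Set (3+k)/(19+k) > 0.83 and solve: k > (0.83·19 − 3)/(1 − 0.83) = 75.118.
The smallest integer exceeding 75.118 is 76, and checking k=76: (79)/(95) = 0.8316 > 0.83.

k = 76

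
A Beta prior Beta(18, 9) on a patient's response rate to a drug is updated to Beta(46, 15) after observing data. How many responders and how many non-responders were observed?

A Beta(a, b) prior with s successes and f failures in binomial data gives a Beta(a+s, b+f) posterior.
So s = 46 − 18 = 28 and f = 15 − 9 = 6.

28 responders and 6 non-responders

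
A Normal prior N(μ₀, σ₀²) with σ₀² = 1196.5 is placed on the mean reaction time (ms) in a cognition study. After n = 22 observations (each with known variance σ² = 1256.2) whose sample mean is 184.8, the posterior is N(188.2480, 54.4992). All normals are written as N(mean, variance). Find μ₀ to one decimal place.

The posterior mean is a precision-weighted average: μ_n = (τ₀μ₀ + τ_data·x̄)/(τ₀+τ_data), with τ₀=1/σ₀² and τ_data=n/σ².
Here τ₀ = 1/1196.5 = 0.000836 and τ_data = 22/1256.2 = 0.017513, so τ_n = 0.018349.
Rearranging for μ₀: μ₀ = (μ_n·τ_n − τ_data·x̄)/τ₀ = (188.2480·0.018349 − 0.017513·184.8) / 0.000836 = 0.217760/0.000836 ≈ 260.5.

μ₀ = 260.5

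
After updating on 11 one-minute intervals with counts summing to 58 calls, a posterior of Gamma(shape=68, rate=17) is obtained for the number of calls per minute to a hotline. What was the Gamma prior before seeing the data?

Gamma(shape=10, rate=6)

A Gamma(α, β) prior (rate parametrization) on a Poisson rate with n observations summing to S gives posterior Gamma(α+S, β+n).
So α = 68 − 58 = 10 and β = 17 − 11 = 6.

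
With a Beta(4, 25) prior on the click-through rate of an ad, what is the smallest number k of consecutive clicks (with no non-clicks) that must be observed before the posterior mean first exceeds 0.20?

k = 3

After k clicks and 0 non-clicks the posterior is Beta(4+k, 25), with mean (4+k)/(4+25+k).
Set (4+k)/(29+k) > 0.20 and solve: k > (0.20·29 − 4)/(1 − 0.20) = 2.250.
The smallest integer exceeding 2.250 is 3, and checking k=3: (7)/(32) = 0.2188 > 0.20.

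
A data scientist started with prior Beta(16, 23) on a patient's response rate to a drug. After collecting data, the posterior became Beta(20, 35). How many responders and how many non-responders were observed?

4 responders and 12 non-responders

Beta is conjugate to the binomial likelihood: posterior = Beta(a+s, b+f).
So s = 20 − 16 = 4 and f = 35 − 23 = 12.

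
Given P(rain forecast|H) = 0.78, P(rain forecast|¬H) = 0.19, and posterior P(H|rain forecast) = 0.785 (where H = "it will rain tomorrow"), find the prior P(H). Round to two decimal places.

P(H) = 0.47

Bayes' rule in odds form gives O(H|E) = O(H)·[P(E|H)/P(E|¬H)], hence O(H) = O(H|E)/LR.
Posterior odds = 0.785/(1−0.785) = 3.6512. LR = 0.78/0.19 = 4.1053.
Prior odds = 3.6512/4.1053 = 0.8894, so P(H) = 0.8894/(1+0.8894) ≈ 0.47.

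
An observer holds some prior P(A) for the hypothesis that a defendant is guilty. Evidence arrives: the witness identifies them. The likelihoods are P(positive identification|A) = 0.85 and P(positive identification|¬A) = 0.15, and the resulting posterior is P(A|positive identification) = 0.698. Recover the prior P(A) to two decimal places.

P(A) = 0.29

Bayes' rule in odds form gives O(A|E) = O(A)·[P(E|A)/P(E|¬A)], hence O(A) = O(A|E)/LR.
Posterior odds = 0.698/(1−0.698) = 2.3113. LR = 0.85/0.15 = 5.6667.
Prior odds = 2.3113/5.6667 = 0.4079, so P(A) = 0.4079/(1+0.4079) ≈ 0.29.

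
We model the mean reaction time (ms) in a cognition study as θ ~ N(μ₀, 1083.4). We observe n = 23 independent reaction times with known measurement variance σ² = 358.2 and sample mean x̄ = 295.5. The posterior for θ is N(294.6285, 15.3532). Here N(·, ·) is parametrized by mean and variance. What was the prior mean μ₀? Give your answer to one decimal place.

With known observation variance, the Normal–Normal posterior has precision τ_n = τ₀ + n/σ² and mean μ_n = (τ₀μ₀ + (n/σ²)x̄)/τ_n.
Here τ₀ = 1/1083.4 = 0.000923 and τ_data = 23/358.2 = 0.064210, so τ_n = 0.065133.
Rearranging for μ₀: μ₀ = (μ_n·τ_n − τ_data·x̄)/τ₀ = (294.6285·0.065133 − 0.064210·295.5) / 0.000923 = 0.215983/0.000923 ≈ 234.0.

μ₀ = 234.0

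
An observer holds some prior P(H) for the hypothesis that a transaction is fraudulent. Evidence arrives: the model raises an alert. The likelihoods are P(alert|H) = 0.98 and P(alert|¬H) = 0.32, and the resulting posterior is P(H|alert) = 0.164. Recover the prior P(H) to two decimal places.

Bayes' rule in odds form gives O(H|E) = O(H)·[P(E|H)/P(E|¬H)], hence O(H) = O(H|E)/LR.
Posterior odds = 0.164/(1−0.164) = 0.1962. LR = 0.98/0.32 = 3.0625.
Prior odds = 0.1962/3.0625 = 0.0641, so P(H) = 0.0641/(1+0.0641) ≈ 0.06.

P(H) = 0.06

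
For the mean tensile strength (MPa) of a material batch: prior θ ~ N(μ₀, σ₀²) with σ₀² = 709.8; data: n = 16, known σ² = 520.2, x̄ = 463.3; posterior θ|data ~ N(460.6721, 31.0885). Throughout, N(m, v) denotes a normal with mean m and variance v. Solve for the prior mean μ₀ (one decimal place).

With known observation variance, the Normal–Normal posterior has precision τ_n = τ₀ + n/σ² and mean μ_n = (τ₀μ₀ + (n/σ²)x̄)/τ_n.
Here τ₀ = 1/709.8 = 0.001409 and τ_data = 16/520.2 = 0.030757, so τ_n = 0.032166.
Rearranging for μ₀: μ₀ = (μ_n·τ_n − τ_data·x̄)/τ₀ = (460.6721·0.032166 − 0.030757·463.3) / 0.001409 = 0.568261/0.001409 ≈ 403.3.

μ₀ = 403.3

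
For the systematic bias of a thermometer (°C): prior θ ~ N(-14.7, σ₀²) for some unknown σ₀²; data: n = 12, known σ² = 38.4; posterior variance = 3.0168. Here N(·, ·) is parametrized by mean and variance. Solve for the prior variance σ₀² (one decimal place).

Posterior precision equals prior precision plus data precision: 1/σ_n² = 1/σ₀² + n/σ².
So 1/σ₀² = 1/3.0168 − 12/38.4 = 0.331477 − 0.312500 = 0.018977.
Hence σ₀² = 1/0.018977 ≈ 52.7.

σ₀² = 52.7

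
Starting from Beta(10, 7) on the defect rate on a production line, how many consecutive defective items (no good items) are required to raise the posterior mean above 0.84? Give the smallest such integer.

After k defective items and 0 good items the posterior is Beta(10+k, 7), with mean (10+k)/(10+7+k).
Set (10+k)/(17+k) > 0.84 and solve: k > (0.84·17 − 10)/(1 − 0.84) = 26.750.
The smallest integer exceeding 26.750 is 27.

k = 27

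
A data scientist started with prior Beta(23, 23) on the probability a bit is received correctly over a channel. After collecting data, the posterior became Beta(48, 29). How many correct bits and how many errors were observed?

25 correct bits and 6 errors

Under Beta–binomial conjugacy the posterior parameters are (a+s, b+f).
Match parameters: s=48−23=25, f=29−23=6.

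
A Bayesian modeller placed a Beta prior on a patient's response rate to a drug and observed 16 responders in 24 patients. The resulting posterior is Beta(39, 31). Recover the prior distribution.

Beta(23, 23)

A Beta(a, b) prior with s successes and f failures in binomial data gives a Beta(a+s, b+f) posterior.
Subtract the data counts: 39−16=23, 31−8=23.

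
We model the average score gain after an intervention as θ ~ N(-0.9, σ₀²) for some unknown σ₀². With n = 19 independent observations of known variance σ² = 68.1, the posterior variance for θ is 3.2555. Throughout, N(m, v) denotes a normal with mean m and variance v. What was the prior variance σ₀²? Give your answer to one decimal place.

σ₀² = 35.5

Posterior precision equals prior precision plus data precision: 1/σ_n² = 1/σ₀² + n/σ².
So 1/σ₀² = 1/3.2555 − 19/68.1 = 0.307172 − 0.279001 = 0.028171.
Hence σ₀² = 1/0.028171 ≈ 35.5.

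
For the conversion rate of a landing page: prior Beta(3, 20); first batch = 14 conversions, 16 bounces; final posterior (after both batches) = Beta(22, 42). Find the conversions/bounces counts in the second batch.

Because Beta–binomial updating is additive in the counts, the combined data contributed (α_post−α_prior, β_post−β_prior) successes and failures.
Total across both batches: 22−3=19 conversions, 42−20=22 bounces.
Subtract the first batch: 19−14=5 conversions and 22−16=6 bounces.

5 conversions and 6 bounces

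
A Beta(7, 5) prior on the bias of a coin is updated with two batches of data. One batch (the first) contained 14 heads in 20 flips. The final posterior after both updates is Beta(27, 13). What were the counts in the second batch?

6 heads and 2 tails

Because Beta–binomial updating is additive in the counts, the combined data contributed (α_post−α_prior, β_post−β_prior) successes and failures.
Total across both batches: 27−7=20 heads, 13−5=8 tails.
Subtract the first batch: 20−14=6 heads and 8−6=2 tails.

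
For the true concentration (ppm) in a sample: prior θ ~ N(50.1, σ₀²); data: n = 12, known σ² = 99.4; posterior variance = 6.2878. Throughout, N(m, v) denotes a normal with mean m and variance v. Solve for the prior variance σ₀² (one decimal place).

For the Normal–Normal model with known σ², precisions add: τ_n = τ₀ + n/σ².
So 1/σ₀² = 1/6.2878 − 12/99.4 = 0.159038 − 0.120724 = 0.038314.
Hence σ₀² = 1/0.038314 ≈ 26.1.

σ₀² = 26.1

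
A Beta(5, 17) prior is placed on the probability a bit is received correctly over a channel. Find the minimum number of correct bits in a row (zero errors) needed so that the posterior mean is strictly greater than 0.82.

k = 73

After k correct bits and 0 errors the posterior is Beta(5+k, 17), with mean (5+k)/(5+17+k).
Set (5+k)/(22+k) > 0.82 and solve: k > (0.82·22 − 5)/(1 − 0.82) = 72.444.
The smallest integer exceeding 72.444 is 73.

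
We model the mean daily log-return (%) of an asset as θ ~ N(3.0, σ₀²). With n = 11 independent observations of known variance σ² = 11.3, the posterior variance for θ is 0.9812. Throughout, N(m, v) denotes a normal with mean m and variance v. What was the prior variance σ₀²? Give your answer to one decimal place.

σ₀² = 21.9

Posterior precision equals prior precision plus data precision: 1/σ_n² = 1/σ₀² + n/σ².
So 1/σ₀² = 1/0.9812 − 11/11.3 = 1.019160 − 0.973451 = 0.045709.
Hence σ₀² = 1/0.045709 ≈ 21.9.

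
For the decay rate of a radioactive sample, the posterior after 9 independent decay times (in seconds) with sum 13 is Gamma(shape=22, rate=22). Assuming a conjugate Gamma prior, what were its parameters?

Gamma(shape=13, rate=9)

Gamma–exponential conjugacy: posterior shape = α + n, posterior rate = β + Σtᵢ.
So α = 22 − 9 = 13 and β = 22 − 13 = 9.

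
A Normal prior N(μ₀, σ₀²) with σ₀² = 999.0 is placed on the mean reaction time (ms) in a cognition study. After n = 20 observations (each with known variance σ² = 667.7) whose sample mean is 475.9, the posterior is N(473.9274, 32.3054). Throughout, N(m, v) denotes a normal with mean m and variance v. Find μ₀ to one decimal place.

The posterior mean is a precision-weighted average: μ_n = (τ₀μ₀ + τ_data·x̄)/(τ₀+τ_data), with τ₀=1/σ₀² and τ_data=n/σ².
Here τ₀ = 1/999.0 = 0.001001 and τ_data = 20/667.7 = 0.029954, so τ_n = 0.030955.
Rearranging for μ₀: μ₀ = (μ_n·τ_n − τ_data·x̄)/τ₀ = (473.9274·0.030955 − 0.029954·475.9) / 0.001001 = 0.415314/0.001001 ≈ 414.9.

μ₀ = 414.9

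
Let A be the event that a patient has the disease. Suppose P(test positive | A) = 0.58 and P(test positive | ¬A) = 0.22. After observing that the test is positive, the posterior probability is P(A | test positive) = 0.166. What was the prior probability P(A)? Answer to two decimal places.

P(A) = 0.07

Bayes' rule in odds form gives O(A|E) = O(A)·[P(E|A)/P(E|¬A)], hence O(A) = O(A|E)/LR.
Posterior odds = 0.166/(1−0.166) = 0.1990. LR = 0.58/0.22 = 2.6364.
Prior odds = 0.1990/2.6364 = 0.0755, so P(A) = 0.0755/(1+0.0755) ≈ 0.07.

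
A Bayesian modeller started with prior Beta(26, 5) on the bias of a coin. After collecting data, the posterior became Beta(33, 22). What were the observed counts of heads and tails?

Under Beta–binomial conjugacy the posterior parameters are (a+s, b+f).
Match parameters: s=33−26=7, f=22−5=17.

7 heads and 17 tails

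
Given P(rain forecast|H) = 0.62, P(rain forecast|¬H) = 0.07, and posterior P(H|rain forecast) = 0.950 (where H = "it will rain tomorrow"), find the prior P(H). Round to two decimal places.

P(H) = 0.68

In odds form, posterior odds = prior odds × likelihood ratio, so prior odds = posterior odds ÷ LR.
Posterior odds = 0.950/(1−0.950) = 19.0000. LR = 0.62/0.07 = 8.8571.
Prior odds = 19.0000/8.8571 = 2.1452, so P(H) = 2.1452/(1+2.1452) ≈ 0.68.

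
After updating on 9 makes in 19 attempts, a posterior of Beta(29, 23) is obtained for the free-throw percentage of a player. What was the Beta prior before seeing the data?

A Beta(a, b) prior with s successes and f failures in binomial data gives a Beta(a+s, b+f) posterior.
So a = 29 − 9 = 20 and b = 23 − 10 = 13.

Beta(20, 13)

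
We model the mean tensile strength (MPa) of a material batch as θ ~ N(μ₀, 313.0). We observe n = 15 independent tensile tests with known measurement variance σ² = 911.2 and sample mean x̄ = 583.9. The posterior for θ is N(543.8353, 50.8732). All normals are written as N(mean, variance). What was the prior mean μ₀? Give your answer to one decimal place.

μ₀ = 337.4

With known observation variance, the Normal–Normal posterior has precision τ_n = τ₀ + n/σ² and mean μ_n = (τ₀μ₀ + (n/σ²)x̄)/τ_n.
Here τ₀ = 1/313.0 = 0.003195 and τ_data = 15/911.2 = 0.016462, so τ_n = 0.019657.
Rearranging for μ₀: μ₀ = (μ_n·τ_n − τ_data·x̄)/τ₀ = (543.8353·0.019657 − 0.016462·583.9) / 0.003195 = 1.078009/0.003195 ≈ 337.4.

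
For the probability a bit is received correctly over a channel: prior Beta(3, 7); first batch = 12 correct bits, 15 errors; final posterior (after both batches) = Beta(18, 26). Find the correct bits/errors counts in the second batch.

3 correct bits and 4 errors

Sequential conjugate updates are equivalent to a single update on the pooled data, so total successes = posterior α − prior α and total failures = posterior β − prior β.
Total across both batches: 18−3=15 correct bits, 26−7=19 errors.
Subtract the first batch: 15−12=3 correct bits and 19−15=4 errors.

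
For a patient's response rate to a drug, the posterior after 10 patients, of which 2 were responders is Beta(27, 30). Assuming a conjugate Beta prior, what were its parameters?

Beta(25, 22)

Beta is conjugate to the binomial likelihood: posterior = Beta(a+s, b+f).
So a = 27 − 2 = 25 and b = 30 − 8 = 22.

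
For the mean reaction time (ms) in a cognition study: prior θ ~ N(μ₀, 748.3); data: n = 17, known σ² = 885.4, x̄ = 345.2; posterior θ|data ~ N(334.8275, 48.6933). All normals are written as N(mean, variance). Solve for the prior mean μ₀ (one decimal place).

μ₀ = 185.8

The posterior mean is a precision-weighted average: μ_n = (τ₀μ₀ + τ_data·x̄)/(τ₀+τ_data), with τ₀=1/σ₀² and τ_data=n/σ².
Here τ₀ = 1/748.3 = 0.001336 and τ_data = 17/885.4 = 0.019200, so τ_n = 0.020536.
Rearranging for μ₀: μ₀ = (μ_n·τ_n − τ_data·x̄)/τ₀ = (334.8275·0.020536 − 0.019200·345.2) / 0.001336 = 0.248178/0.001336 ≈ 185.8.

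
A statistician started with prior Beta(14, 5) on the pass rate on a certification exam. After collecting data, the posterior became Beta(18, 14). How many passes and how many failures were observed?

Under Beta–binomial conjugacy the posterior parameters are (α+s, β+f).
So s = 18 − 14 = 4 and f = 14 − 5 = 9.

4 passes and 9 failures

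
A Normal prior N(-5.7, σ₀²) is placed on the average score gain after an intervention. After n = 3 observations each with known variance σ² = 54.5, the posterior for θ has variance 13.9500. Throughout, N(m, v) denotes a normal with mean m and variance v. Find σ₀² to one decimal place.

For the Normal–Normal model with known σ², precisions add: τ_n = τ₀ + n/σ².
So 1/σ₀² = 1/13.9500 − 3/54.5 = 0.071685 − 0.055046 = 0.016639.
Hence σ₀² = 1/0.016639 ≈ 60.1.

σ₀² = 60.1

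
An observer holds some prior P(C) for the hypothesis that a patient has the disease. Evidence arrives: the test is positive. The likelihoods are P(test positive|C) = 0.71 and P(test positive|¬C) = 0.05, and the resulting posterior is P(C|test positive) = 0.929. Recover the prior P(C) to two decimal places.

In odds form, posterior odds = prior odds × likelihood ratio, so prior odds = posterior odds ÷ LR.
Posterior odds = 0.929/(1−0.929) = 13.0845. LR = 0.71/0.05 = 14.2000.
Prior odds = 13.0845/14.2000 = 0.9214, so P(C) = 0.9214/(1+0.9214) ≈ 0.48.

P(C) = 0.48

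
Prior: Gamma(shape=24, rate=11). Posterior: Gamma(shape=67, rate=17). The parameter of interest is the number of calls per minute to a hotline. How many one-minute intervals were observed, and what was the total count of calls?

A Gamma(α, β) prior (rate parametrization) on a Poisson rate with n observations summing to S gives posterior Gamma(α+S, β+n).
Matching: Σxᵢ = 67 − 24 = 43 and n = 17 − 11 = 6.

n = 6 one-minute intervals with total 43 calls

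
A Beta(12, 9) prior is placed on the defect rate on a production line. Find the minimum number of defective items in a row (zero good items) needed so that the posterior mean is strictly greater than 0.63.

k = 4

After k defective items and 0 good items the posterior is Beta(12+k, 9), with mean (12+k)/(12+9+k).
Set (12+k)/(21+k) > 0.63 and solve: k > (0.63·21 − 12)/(1 − 0.63) = 3.324.
The smallest integer exceeding 3.324 is 4.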